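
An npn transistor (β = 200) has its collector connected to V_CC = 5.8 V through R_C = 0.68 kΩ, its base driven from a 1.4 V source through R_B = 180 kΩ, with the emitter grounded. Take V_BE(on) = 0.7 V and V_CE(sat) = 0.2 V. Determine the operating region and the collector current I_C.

active; I_C ≈ 0.78 mA

Assume active. Base-emitter loop: I_B = (V_BB − V_BE)/R_B = (1.4 − 0.7)/180 = 0.00389 mA.
I_C = β·I_B = 200×0.00389 = 0.778 mA.
V_CE = V_CC − I_C·R_C = 5.8 − 0.778×0.68 = 5.27 V > V_CE(sat), so the active-region assumption holds.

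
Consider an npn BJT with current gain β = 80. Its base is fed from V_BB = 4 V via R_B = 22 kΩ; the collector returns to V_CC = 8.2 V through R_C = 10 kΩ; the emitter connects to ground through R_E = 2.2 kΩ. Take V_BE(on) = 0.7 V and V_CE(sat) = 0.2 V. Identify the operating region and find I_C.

saturation; I_C ≈ 0.64 mA

Assume active: I_B = (4 − 0.7)/(22 + 81×2.2) = 0.0165 mA, I_C = β·I_B = 1.32 mA.
Then V_CE = 8.2 − 1.32×10 − 1.34×2.2 = -7.92 V < 0.2 V — the active assumption fails.
Re-solve with V_CE = 0.2 V. KCL at the emitter: V_E/R_E = (V_BB−0.7−V_E)/R_B + (V_CC−0.2−V_E)/R_C, giving V_E = 1.58 V.
I_C = (V_CC − 0.2 − V_E)/R_C = (8 − 1.58)/10 = 0.642 mA.
Check: I_B = (3.3 − 1.58)/22 = 0.078 mA, and β·I_B = 6.24 mA > I_C, confirming saturation.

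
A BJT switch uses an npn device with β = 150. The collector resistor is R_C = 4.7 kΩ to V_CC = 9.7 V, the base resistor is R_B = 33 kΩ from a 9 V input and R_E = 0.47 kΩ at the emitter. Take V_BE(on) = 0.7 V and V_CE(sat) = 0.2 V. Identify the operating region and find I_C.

saturation; I_C ≈ 1.8 mA

Assume active: I_B = (9 − 0.7)/(33 + 151×0.47) = 0.0798 mA, I_C = β·I_B = 12 mA.
Then V_CE = 9.7 − 12×4.7 − 12.1×0.47 = -52.2 V < 0.2 V — the active assumption fails.
Re-solve with V_CE = 0.2 V. KCL at the emitter: V_E/R_E = (V_BB−0.7−V_E)/R_B + (V_CC−0.2−V_E)/R_C, giving V_E = 0.959 V.
I_C = (V_CC − 0.2 − V_E)/R_C = (9.5 − 0.959)/4.7 = 1.82 mA.
Check: I_B = (8.3 − 0.959)/33 = 0.222 mA, and β·I_B = 33.4 mA > I_C, confirming saturation.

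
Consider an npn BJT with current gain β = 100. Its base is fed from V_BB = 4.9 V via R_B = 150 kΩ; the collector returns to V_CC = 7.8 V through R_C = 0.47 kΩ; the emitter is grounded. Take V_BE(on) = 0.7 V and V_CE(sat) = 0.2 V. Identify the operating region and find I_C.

Assume active. Base-emitter loop: I_B = (V_BB − V_BE)/R_B = (4.9 − 0.7)/150 = 0.028 mA.
I_C = β·I_B = 100×0.028 = 2.8 mA.
V_CE = V_CC − I_C·R_C = 7.8 − 2.8×0.47 = 6.48 V > V_CE(sat), so the active-region assumption holds.

active; I_C ≈ 2.8 mA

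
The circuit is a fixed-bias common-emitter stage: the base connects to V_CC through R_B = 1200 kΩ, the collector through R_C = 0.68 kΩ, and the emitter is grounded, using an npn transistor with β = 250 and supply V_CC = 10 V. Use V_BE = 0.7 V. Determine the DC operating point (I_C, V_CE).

I_C ≈ 1.9 mA, V_CE ≈ 8.7 V

Base loop: V_CC = I_B·R_B + V_BE, so I_B = (10 − 0.7)/1200 kΩ = 0.00775 mA.
In the active region I_C = β·I_B = 250 × 0.00775 = 1.94 mA.
Collector loop: V_CE = V_CC − I_C·R_C = 10 − 1.94×0.68 = 8.68 V.
Since V_CE = 8.68 V > V_CE(sat) ≈ 0.2 V, the transistor is in the active region as assumed.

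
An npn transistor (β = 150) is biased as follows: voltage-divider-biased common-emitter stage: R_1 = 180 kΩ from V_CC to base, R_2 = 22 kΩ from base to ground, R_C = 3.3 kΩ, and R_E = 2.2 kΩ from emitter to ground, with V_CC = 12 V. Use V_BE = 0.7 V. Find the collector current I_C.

I_C ≈ 0.26 mA

Thevenize the base divider: V_Th = V_CC·R_2/(R_1+R_2) = 12×22/202 = 1.31 V, R_Th = R_1‖R_2 = 19.6 kΩ.
Base-emitter loop: V_Th = I_B·R_Th + V_BE + (β+1)I_B·R_E, so I_B = (1.31 − 0.7) / (19.6 + 151×2.2) = 0.00173 mA.
I_C = β·I_B = 150×0.00173 = 0.259 mA, and I_E = (β+1)I_B = 0.261 mA.
V_CE = V_CC − I_C·R_C − I_E·R_E = 12 − 0.259×3.3 − 0.261×2.2 = 10.6 V.
V_CE = 10.6 V > 0.2 V confirms active-region operation.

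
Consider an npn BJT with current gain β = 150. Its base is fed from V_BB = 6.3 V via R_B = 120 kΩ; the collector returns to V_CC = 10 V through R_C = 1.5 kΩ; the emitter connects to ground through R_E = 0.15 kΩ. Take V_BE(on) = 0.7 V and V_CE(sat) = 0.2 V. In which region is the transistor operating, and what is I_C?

active; I_C ≈ 5.9 mA

Assume active. Base-emitter loop: I_B = (V_BB − V_BE)/(R_B + (β+1)R_E) = (6.3 − 0.7)/(120 + 151×0.15) = 0.0393 mA.
I_C = β·I_B = 150×0.0393 = 5.89 mA.
V_CE = V_CC − I_C·R_C − I_E·R_E = 10 − 5.89×1.5 − 5.93×0.15 = 0.278 V > V_CE(sat), so the active-region assumption holds.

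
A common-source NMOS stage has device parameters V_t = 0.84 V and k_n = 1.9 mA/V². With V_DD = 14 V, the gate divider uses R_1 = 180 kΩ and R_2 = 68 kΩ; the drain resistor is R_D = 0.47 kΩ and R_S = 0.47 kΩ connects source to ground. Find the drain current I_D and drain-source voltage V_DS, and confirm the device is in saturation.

V_G = V_DD·R_2/(R_1+R_2) = 14×68/248 = 3.84 V.
Assume saturation: I_D = (k_n/2)(V_GS − V_t)² with V_GS = V_G − I_D·R_S = 3.84 − 0.47·I_D.
Substituting gives 0.21·I_D² − 3.68·I_D + 8.54 = 0, with roots I_D = 2.76 or 14.8 mA.
The root I_D = 14.8 mA gives V_GS = -3.1 V ≤ V_t, so take I_D = 2.76 mA.
Then V_GS = 2.54 V and V_DS = V_DD − I_D(R_D+R_S) = 14 − 2.76×0.94 = 11.4 V.
Saturation requires V_DS ≥ V_GS − V_t = 1.7 V; 11.4 ≥ 1.7 ✓.

I_D ≈ 2.8 mA, V_DS ≈ 11 V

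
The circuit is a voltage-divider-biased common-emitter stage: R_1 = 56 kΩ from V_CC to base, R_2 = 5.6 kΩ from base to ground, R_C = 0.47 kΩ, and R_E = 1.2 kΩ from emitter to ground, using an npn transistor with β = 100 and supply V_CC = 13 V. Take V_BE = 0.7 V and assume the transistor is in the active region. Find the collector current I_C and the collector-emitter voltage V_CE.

I_C ≈ 0.38 mA, V_CE ≈ 12 V

Thevenize the base divider: V_Th = V_CC·R_2/(R_1+R_2) = 13×5.6/61.6 = 1.18 V, R_Th = R_1‖R_2 = 5.09 kΩ.
Base-emitter loop: V_Th = I_B·R_Th + V_BE + (β+1)I_B·R_E, so I_B = (1.18 − 0.7) / (5.09 + 101×1.2) = 0.00382 mA.
I_C = β·I_B = 100×0.00382 = 0.382 mA, and I_E = (β+1)I_B = 0.385 mA.
V_CE = V_CC − I_C·R_C − I_E·R_E = 13 − 0.382×0.47 − 0.385×1.2 = 12.4 V.
V_CE = 12.4 V > 0.2 V confirms active-region operation.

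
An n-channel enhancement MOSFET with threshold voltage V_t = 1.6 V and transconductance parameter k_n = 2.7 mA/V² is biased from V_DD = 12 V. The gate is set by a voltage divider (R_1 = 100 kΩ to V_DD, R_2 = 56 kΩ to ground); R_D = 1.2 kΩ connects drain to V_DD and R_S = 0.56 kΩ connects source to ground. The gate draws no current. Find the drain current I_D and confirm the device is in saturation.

V_G = V_DD·R_2/(R_1+R_2) = 12×56/156 = 4.31 V.
Assume saturation: I_D = (k_n/2)(V_GS − V_t)² with V_GS = V_G − I_D·R_S = 4.31 − 0.56·I_D.
Substituting gives 0.423·I_D² − 5.09·I_D + 9.9 = 0, with roots I_D = 2.44 or 9.6 mA.
The root I_D = 9.6 mA gives V_GS = -1.07 V ≤ V_t, so take I_D = 2.44 mA.
Then V_GS = 2.94 V and V_DS = V_DD − I_D(R_D+R_S) = 12 − 2.44×1.76 = 7.71 V.
Saturation requires V_DS ≥ V_GS − V_t = 1.34 V; 7.71 ≥ 1.34 ✓.

I_D ≈ 2.4 mA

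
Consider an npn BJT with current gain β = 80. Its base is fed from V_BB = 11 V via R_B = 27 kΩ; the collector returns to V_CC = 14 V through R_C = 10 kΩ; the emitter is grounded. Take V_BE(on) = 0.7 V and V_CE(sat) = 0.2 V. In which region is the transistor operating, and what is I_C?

Assume active: I_B = (11 − 0.7)/27 = 0.381 mA, giving I_C = β·I_B = 30.5 mA.
But then V_CE = 14 − 30.5×10 = -291 V < V_CE(sat) = 0.2 V — impossible in the active region.
So the transistor is saturated. With V_CE = 0.2 V, I_C = (V_CC − 0.2)/R_C = 13.8/10 = 1.38 mA.
Check: β·I_B = 30.5 mA > I_C = 1.38 mA, confirming saturation.

saturation; I_C ≈ 1.4 mA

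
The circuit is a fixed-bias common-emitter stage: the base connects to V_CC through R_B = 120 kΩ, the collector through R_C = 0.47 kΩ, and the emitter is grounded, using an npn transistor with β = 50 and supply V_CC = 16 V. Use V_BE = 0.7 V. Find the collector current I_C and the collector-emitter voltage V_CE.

Base loop: V_CC = I_B·R_B + V_BE, so I_B = (16 − 0.7)/120 kΩ = 0.128 mA.
In the active region I_C = β·I_B = 50 × 0.128 = 6.38 mA.
Collector loop: V_CE = V_CC − I_C·R_C = 16 − 6.38×0.47 = 13 V.
Since V_CE = 13 V > V_CE(sat) ≈ 0.2 V, the transistor is in the active region as assumed.

I_C ≈ 6.4 mA, V_CE ≈ 13 V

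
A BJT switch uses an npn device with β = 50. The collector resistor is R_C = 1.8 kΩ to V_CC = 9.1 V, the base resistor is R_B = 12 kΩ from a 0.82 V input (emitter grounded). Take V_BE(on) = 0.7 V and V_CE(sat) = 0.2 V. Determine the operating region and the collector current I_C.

Assume active. Base-emitter loop: I_B = (V_BB − V_BE)/R_B = (0.82 − 0.7)/12 = 0.01 mA.
I_C = β·I_B = 50×0.01 = 0.5 mA.
V_CE = V_CC − I_C·R_C = 9.1 − 0.5×1.8 = 8.2 V > V_CE(sat), so the active-region assumption holds.

active; I_C ≈ 0.5 mA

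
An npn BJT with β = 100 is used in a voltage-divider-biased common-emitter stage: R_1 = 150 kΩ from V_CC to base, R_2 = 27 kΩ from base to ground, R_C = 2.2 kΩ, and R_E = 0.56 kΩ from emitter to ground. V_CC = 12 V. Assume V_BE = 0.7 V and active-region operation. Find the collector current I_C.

Thevenize the base divider: V_Th = V_CC·R_2/(R_1+R_2) = 12×27/177 = 1.83 V, R_Th = R_1‖R_2 = 22.9 kΩ.
Base-emitter loop: V_Th = I_B·R_Th + V_BE + (β+1)I_B·R_E, so I_B = (1.83 − 0.7) / (22.9 + 101×0.56) = 0.0142 mA.
I_C = β·I_B = 100×0.0142 = 1.42 mA, and I_E = (β+1)I_B = 1.44 mA.
V_CE = V_CC − I_C·R_C − I_E·R_E = 12 − 1.42×2.2 − 1.44×0.56 = 8.06 V.
V_CE = 8.06 V > 0.2 V confirms active-region operation.

I_C ≈ 1.4 mA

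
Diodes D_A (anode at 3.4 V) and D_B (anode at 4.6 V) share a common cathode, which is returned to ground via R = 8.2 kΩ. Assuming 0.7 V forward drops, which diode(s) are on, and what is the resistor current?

Only D_B conducts; I_R ≈ 0.48 mA

Assume both conduct. Then node N would need to be at both 3.4−0.7 = 2.7 V and 4.6−0.7 = 3.9 V, which is impossible.
Assume only D_B conducts: V_N = 4.6 − 0.7 = 3.9 V, so I_R = 3.9/8.2 = 0.476 mA.
Check D_A: its anode-to-cathode voltage is 3.4 − 3.9 = -0.5 V < 0.7 V, so it is off. The assumption is consistent.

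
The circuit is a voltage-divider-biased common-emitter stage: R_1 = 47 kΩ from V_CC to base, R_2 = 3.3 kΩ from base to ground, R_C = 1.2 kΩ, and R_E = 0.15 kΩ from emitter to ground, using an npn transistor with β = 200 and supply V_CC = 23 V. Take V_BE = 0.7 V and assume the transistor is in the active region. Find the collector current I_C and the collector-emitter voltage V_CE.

Thevenize the base divider: V_Th = V_CC·R_2/(R_1+R_2) = 23×3.3/50.3 = 1.51 V, R_Th = R_1‖R_2 = 3.08 kΩ.
Base-emitter loop: V_Th = I_B·R_Th + V_BE + (β+1)I_B·R_E, so I_B = (1.51 − 0.7) / (3.08 + 201×0.15) = 0.0243 mA.
I_C = β·I_B = 200×0.0243 = 4.87 mA, and I_E = (β+1)I_B = 4.89 mA.
V_CE = V_CC − I_C·R_C − I_E·R_E = 23 − 4.87×1.2 − 4.89×0.15 = 16.4 V.
V_CE = 16.4 V > 0.2 V confirms active-region operation.

I_C ≈ 4.9 mA, V_CE ≈ 16 V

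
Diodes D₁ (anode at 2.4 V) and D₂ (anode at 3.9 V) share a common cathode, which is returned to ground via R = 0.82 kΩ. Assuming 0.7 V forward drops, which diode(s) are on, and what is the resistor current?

Assume both conduct. Then node N would need to be at both 2.4−0.7 = 1.7 V and 3.9−0.7 = 3.2 V, which is impossible.
Assume only D₂ conducts: V_N = 3.9 − 0.7 = 3.2 V, so I_R = 3.2/0.82 = 3.9 mA.
Check D₁: its anode-to-cathode voltage is 2.4 − 3.2 = -0.8 V < 0.7 V, so it is off. The assumption is consistent.

Only D₂ conducts; I_R ≈ 3.9 mA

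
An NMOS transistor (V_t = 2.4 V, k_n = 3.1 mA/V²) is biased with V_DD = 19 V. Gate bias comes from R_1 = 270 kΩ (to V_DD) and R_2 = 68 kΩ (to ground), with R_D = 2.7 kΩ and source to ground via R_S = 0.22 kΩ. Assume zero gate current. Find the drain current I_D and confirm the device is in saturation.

V_G = V_DD·R_2/(R_1+R_2) = 19×68/338 = 3.82 V.
Assume saturation: I_D = (k_n/2)(V_GS − V_t)² with V_GS = V_G − I_D·R_S = 3.82 − 0.22·I_D.
Substituting gives 0.075·I_D² − 1.97·I_D + 3.14 = 0, with roots I_D = 1.7 or 24.6 mA.
The root I_D = 24.6 mA gives V_GS = -1.58 V ≤ V_t, so take I_D = 1.7 mA.
Then V_GS = 3.45 V and V_DS = V_DD − I_D(R_D+R_S) = 19 − 1.7×2.92 = 14 V.
Saturation requires V_DS ≥ V_GS − V_t = 1.05 V; 14 ≥ 1.05 ✓.

I_D ≈ 1.7 mA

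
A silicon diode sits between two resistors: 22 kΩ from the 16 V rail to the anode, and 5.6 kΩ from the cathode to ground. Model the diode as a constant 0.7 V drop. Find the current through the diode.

The two resistors are in series with the diode, so KVL gives 16 = I·22 + 0.7 + I·5.6.
I = (16 − 0.7) / (22 + 5.6) kΩ = 15.3 / 27.6 = 0.554 mA.

I ≈ 0.55 mA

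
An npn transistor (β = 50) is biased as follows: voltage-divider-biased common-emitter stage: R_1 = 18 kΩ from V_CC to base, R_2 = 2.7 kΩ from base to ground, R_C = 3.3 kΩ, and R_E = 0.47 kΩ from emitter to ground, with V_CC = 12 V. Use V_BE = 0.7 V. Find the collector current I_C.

Thevenize the base divider: V_Th = V_CC·R_2/(R_1+R_2) = 12×2.7/20.7 = 1.57 V, R_Th = R_1‖R_2 = 2.35 kΩ.
Base-emitter loop: V_Th = I_B·R_Th + V_BE + (β+1)I_B·R_E, so I_B = (1.57 − 0.7) / (2.35 + 51×0.47) = 0.0329 mA.
I_C = β·I_B = 50×0.0329 = 1.64 mA, and I_E = (β+1)I_B = 1.68 mA.
V_CE = V_CC − I_C·R_C − I_E·R_E = 12 − 1.64×3.3 − 1.68×0.47 = 5.79 V.
V_CE = 5.79 V > 0.2 V confirms active-region operation.

I_C ≈ 1.6 mA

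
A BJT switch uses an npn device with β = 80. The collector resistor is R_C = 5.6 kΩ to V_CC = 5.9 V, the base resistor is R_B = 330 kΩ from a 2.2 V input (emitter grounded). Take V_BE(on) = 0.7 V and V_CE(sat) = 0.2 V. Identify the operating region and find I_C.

Assume active. Base-emitter loop: I_B = (V_BB − V_BE)/R_B = (2.2 − 0.7)/330 = 0.00455 mA.
I_C = β·I_B = 80×0.00455 = 0.364 mA.
V_CE = V_CC − I_C·R_C = 5.9 − 0.364×5.6 = 3.86 V > V_CE(sat), so the active-region assumption holds.

active; I_C ≈ 0.36 mA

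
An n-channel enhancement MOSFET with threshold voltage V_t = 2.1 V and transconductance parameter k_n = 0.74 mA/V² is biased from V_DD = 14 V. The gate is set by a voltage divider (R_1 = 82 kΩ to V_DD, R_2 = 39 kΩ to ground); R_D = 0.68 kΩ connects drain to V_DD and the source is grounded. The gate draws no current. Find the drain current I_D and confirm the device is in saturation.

V_G = V_DD·R_2/(R_1+R_2) = 14×39/121 = 4.51 V. With the source grounded, V_GS = V_G = 4.51 V.
Assume saturation: I_D = (k_n/2)(V_GS − V_t)² = (0.74/2)×(4.51 − 2.1)² = 0.37×2.41² = 2.15 mA.
V_DS = V_DD − I_D·R_D = 14 − 2.15×0.68 = 12.5 V.
Saturation requires V_DS ≥ V_GS − V_t = 2.41 V; 12.5 ≥ 2.41 ✓.

I_D ≈ 2.2 mA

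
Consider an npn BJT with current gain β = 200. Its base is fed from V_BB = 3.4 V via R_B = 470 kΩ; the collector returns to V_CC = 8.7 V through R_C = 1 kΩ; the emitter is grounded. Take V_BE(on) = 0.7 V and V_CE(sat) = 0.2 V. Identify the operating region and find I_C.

Assume active. Base-emitter loop: I_B = (V_BB − V_BE)/R_B = (3.4 − 0.7)/470 = 0.00574 mA.
I_C = β·I_B = 200×0.00574 = 1.15 mA.
V_CE = V_CC − I_C·R_C = 8.7 − 1.15×1 = 7.55 V > V_CE(sat), so the active-region assumption holds.

active; I_C ≈ 1.1 mA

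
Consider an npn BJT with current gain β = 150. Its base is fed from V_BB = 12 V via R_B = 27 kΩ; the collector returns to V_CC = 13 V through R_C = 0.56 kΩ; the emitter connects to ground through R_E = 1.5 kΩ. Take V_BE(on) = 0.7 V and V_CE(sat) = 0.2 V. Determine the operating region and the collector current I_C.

saturation; I_C ≈ 6.2 mA

Assume active: I_B = (12 − 0.7)/(27 + 151×1.5) = 0.0446 mA, I_C = β·I_B = 6.69 mA.
Then V_CE = 13 − 6.69×0.56 − 6.73×1.5 = -0.841 V < 0.2 V — the active assumption fails.
Re-solve with V_CE = 0.2 V. KCL at the emitter: V_E/R_E = (V_BB−0.7−V_E)/R_B + (V_CC−0.2−V_E)/R_C, giving V_E = 9.35 V.
I_C = (V_CC − 0.2 − V_E)/R_C = (12.8 − 9.35)/0.56 = 6.16 mA.
Check: I_B = (11.3 − 9.35)/27 = 0.0722 mA, and β·I_B = 10.8 mA > I_C, confirming saturation.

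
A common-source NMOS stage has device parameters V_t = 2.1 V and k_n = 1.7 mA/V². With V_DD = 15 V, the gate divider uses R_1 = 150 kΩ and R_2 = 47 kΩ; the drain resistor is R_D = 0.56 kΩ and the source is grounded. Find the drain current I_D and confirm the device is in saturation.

I_D ≈ 1.9 mA

V_G = V_DD·R_2/(R_1+R_2) = 15×47/197 = 3.58 V. With the source grounded, V_GS = V_G = 3.58 V.
Assume saturation: I_D = (k_n/2)(V_GS − V_t)² = (1.7/2)×(3.58 − 2.1)² = 0.85×1.48² = 1.86 mA.
V_DS = V_DD − I_D·R_D = 15 − 1.86×0.56 = 14 V.
Saturation requires V_DS ≥ V_GS − V_t = 1.48 V; 14 ≥ 1.48 ✓.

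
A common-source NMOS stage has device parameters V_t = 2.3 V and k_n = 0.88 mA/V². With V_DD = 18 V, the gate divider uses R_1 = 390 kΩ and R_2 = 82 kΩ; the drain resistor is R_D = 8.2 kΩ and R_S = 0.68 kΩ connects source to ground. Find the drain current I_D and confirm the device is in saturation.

I_D ≈ 0.21 mA

V_G = V_DD·R_2/(R_1+R_2) = 18×82/472 = 3.13 V.
Assume saturation: I_D = (k_n/2)(V_GS − V_t)² with V_GS = V_G − I_D·R_S = 3.13 − 0.68·I_D.
Substituting gives 0.203·I_D² − 1.49·I_D + 0.301 = 0, with roots I_D = 0.207 or 7.14 mA.
The root I_D = 7.14 mA gives V_GS = -1.73 V ≤ V_t, so take I_D = 0.207 mA.
Then V_GS = 2.99 V and V_DS = V_DD − I_D(R_D+R_S) = 18 − 0.207×8.88 = 16.2 V.
Saturation requires V_DS ≥ V_GS − V_t = 0.686 V; 16.2 ≥ 0.686 ✓.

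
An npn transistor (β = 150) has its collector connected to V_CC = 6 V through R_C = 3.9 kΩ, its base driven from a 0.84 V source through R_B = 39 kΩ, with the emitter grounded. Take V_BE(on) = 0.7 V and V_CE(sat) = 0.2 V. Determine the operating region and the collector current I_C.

active; I_C ≈ 0.54 mA

Assume active. Base-emitter loop: I_B = (V_BB − V_BE)/R_B = (0.84 − 0.7)/39 = 0.00359 mA.
I_C = β·I_B = 150×0.00359 = 0.538 mA.
V_CE = V_CC − I_C·R_C = 6 − 0.538×3.9 = 3.9 V > V_CE(sat), so the active-region assumption holds.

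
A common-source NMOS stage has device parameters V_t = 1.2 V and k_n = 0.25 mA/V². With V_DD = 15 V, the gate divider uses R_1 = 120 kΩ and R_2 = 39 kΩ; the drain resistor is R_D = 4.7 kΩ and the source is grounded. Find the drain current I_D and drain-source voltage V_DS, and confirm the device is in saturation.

V_G = V_DD·R_2/(R_1+R_2) = 15×39/159 = 3.68 V. With the source grounded, V_GS = V_G = 3.68 V.
Assume saturation: I_D = (k_n/2)(V_GS − V_t)² = (0.25/2)×(3.68 − 1.2)² = 0.125×2.48² = 0.768 mA.
V_DS = V_DD − I_D·R_D = 15 − 0.768×4.7 = 11.4 V.
Saturation requires V_DS ≥ V_GS − V_t = 2.48 V; 11.4 ≥ 2.48 ✓.

I_D ≈ 0.77 mA, V_DS ≈ 11 V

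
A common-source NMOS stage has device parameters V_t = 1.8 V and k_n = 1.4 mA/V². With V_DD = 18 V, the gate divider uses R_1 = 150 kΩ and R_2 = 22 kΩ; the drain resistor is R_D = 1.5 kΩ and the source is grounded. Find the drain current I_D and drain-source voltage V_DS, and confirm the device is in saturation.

V_G = V_DD·R_2/(R_1+R_2) = 18×22/172 = 2.3 V. With the source grounded, V_GS = V_G = 2.3 V.
Assume saturation: I_D = (k_n/2)(V_GS − V_t)² = (1.4/2)×(2.3 − 1.8)² = 0.7×0.502² = 0.177 mA.
V_DS = V_DD − I_D·R_D = 18 − 0.177×1.5 = 17.7 V.
Saturation requires V_DS ≥ V_GS − V_t = 0.502 V; 17.7 ≥ 0.502 ✓.

I_D ≈ 0.18 mA, V_DS ≈ 18 V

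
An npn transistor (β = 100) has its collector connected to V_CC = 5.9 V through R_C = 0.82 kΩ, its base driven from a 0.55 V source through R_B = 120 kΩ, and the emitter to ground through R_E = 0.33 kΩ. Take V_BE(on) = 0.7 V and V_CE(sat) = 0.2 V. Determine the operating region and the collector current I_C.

V_BB = 0.55 V ≤ V_BE(on) = 0.7 V, so the base-emitter junction is not forward biased.
The transistor is in cutoff: I_B = I_C = 0.

cutoff; I_C ≈ 0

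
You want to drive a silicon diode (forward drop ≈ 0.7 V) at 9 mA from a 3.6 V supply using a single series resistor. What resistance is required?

R ≈ 0.32 kΩ

The resistor drops V_S − V_D = 3.6 − 0.7 = 2.9 V at 9 mA.
R = 2.9 V / 9 mA = 0.322 kΩ.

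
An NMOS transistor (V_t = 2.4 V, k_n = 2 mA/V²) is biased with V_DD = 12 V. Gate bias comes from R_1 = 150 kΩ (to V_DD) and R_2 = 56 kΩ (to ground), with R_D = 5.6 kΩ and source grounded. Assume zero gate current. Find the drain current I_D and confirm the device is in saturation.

I_D ≈ 0.74 mA

V_G = V_DD·R_2/(R_1+R_2) = 12×56/206 = 3.26 V. With the source grounded, V_GS = V_G = 3.26 V.
Assume saturation: I_D = (k_n/2)(V_GS − V_t)² = (2/2)×(3.26 − 2.4)² = 1×0.862² = 0.743 mA.
V_DS = V_DD − I_D·R_D = 12 − 0.743×5.6 = 7.84 V.
Saturation requires V_DS ≥ V_GS − V_t = 0.862 V; 7.84 ≥ 0.862 ✓.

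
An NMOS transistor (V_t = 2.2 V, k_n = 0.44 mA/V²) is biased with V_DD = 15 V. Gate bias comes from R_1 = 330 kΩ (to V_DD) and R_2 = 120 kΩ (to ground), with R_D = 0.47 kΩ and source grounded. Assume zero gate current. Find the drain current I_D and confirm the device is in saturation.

I_D ≈ 0.71 mA

V_G = V_DD·R_2/(R_1+R_2) = 15×120/450 = 4 V. With the source grounded, V_GS = V_G = 4 V.
Assume saturation: I_D = (k_n/2)(V_GS − V_t)² = (0.44/2)×(4 − 2.2)² = 0.22×1.8² = 0.713 mA.
V_DS = V_DD − I_D·R_D = 15 − 0.713×0.47 = 14.7 V.
Saturation requires V_DS ≥ V_GS − V_t = 1.8 V; 14.7 ≥ 1.8 ✓.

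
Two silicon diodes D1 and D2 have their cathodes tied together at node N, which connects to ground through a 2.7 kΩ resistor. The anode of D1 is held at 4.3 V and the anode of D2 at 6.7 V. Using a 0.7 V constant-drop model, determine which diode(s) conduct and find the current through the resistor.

Only D2 conducts; I_R ≈ 2.2 mA

Assume both conduct. Then node N would need to be at both 4.3−0.7 = 3.6 V and 6.7−0.7 = 6 V, which is impossible.
Assume only D2 conducts: V_N = 6.7 − 0.7 = 6 V, so I_R = 6/2.7 = 2.22 mA.
Check D1: its anode-to-cathode voltage is 4.3 − 6 = -1.7 V < 0.7 V, so it is off. The assumption is consistent.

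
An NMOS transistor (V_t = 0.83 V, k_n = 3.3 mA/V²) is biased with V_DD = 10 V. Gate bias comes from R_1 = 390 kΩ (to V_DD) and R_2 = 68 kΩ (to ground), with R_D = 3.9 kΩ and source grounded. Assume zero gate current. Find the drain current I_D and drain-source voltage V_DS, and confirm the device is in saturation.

V_G = V_DD·R_2/(R_1+R_2) = 10×68/458 = 1.48 V. With the source grounded, V_GS = V_G = 1.48 V.
Assume saturation: I_D = (k_n/2)(V_GS − V_t)² = (3.3/2)×(1.48 − 0.83)² = 1.65×0.655² = 0.707 mA.
V_DS = V_DD − I_D·R_D = 10 − 0.707×3.9 = 7.24 V.
Saturation requires V_DS ≥ V_GS − V_t = 0.655 V; 7.24 ≥ 0.655 ✓.

I_D ≈ 0.71 mA, V_DS ≈ 7.2 V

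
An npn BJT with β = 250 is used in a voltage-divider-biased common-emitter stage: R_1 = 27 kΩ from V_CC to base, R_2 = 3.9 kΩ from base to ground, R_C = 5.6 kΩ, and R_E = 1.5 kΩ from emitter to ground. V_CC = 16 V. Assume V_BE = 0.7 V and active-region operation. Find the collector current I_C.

I_C ≈ 0.87 mA

Thevenize the base divider: V_Th = V_CC·R_2/(R_1+R_2) = 16×3.9/30.9 = 2.02 V, R_Th = R_1‖R_2 = 3.41 kΩ.
Base-emitter loop: V_Th = I_B·R_Th + V_BE + (β+1)I_B·R_E, so I_B = (2.02 − 0.7) / (3.41 + 251×1.5) = 0.00347 mA.
I_C = β·I_B = 250×0.00347 = 0.868 mA, and I_E = (β+1)I_B = 0.872 mA.
V_CE = V_CC − I_C·R_C − I_E·R_E = 16 − 0.868×5.6 − 0.872×1.5 = 9.83 V.
V_CE = 9.83 V > 0.2 V confirms active-region operation.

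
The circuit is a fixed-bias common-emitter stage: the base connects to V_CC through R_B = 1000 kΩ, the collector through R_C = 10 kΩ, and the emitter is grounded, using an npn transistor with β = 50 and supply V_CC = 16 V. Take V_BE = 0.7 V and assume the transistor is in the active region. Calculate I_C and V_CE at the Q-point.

I_C ≈ 0.77 mA, V_CE ≈ 8.3 V

Base loop: V_CC = I_B·R_B + V_BE, so I_B = (16 − 0.7)/1000 kΩ = 0.0153 mA.
In the active region I_C = β·I_B = 50 × 0.0153 = 0.765 mA.
Collector loop: V_CE = V_CC − I_C·R_C = 16 − 0.765×10 = 8.35 V.
Since V_CE = 8.35 V > V_CE(sat) ≈ 0.2 V, the transistor is in the active region as assumed.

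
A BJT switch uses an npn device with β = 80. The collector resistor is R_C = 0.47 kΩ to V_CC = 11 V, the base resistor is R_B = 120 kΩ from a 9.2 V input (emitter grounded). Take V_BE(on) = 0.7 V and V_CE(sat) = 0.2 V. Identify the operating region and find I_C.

active; I_C ≈ 5.7 mA

Assume active. Base-emitter loop: I_B = (V_BB − V_BE)/R_B = (9.2 − 0.7)/120 = 0.0708 mA.
I_C = β·I_B = 80×0.0708 = 5.67 mA.
V_CE = V_CC − I_C·R_C = 11 − 5.67×0.47 = 8.34 V > V_CE(sat), so the active-region assumption holds.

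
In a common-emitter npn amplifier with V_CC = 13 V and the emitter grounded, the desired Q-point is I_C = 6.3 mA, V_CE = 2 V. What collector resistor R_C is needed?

R_C ≈ 1.7 kΩ

Collector loop: V_CC = I_C·R_C + V_CE.
R_C = (V_CC − V_CE)/I_C = (13 − 2)/6.3 = 1.75 kΩ.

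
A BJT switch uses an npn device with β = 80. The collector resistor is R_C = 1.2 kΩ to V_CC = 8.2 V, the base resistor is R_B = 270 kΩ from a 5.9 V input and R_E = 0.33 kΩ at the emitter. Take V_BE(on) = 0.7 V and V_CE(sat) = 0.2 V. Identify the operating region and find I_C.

Assume active. Base-emitter loop: I_B = (V_BB − V_BE)/(R_B + (β+1)R_E) = (5.9 − 0.7)/(270 + 81×0.33) = 0.0175 mA.
I_C = β·I_B = 80×0.0175 = 1.4 mA.
V_CE = V_CC − I_C·R_C − I_E·R_E = 8.2 − 1.4×1.2 − 1.42×0.33 = 6.05 V > V_CE(sat), so the active-region assumption holds.

active; I_C ≈ 1.4 mA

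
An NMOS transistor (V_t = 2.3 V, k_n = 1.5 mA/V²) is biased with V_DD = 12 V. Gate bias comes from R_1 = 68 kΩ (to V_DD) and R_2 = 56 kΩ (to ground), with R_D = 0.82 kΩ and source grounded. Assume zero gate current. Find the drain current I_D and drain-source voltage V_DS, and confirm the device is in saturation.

V_G = V_DD·R_2/(R_1+R_2) = 12×56/124 = 5.42 V. With the source grounded, V_GS = V_G = 5.42 V.
Assume saturation: I_D = (k_n/2)(V_GS − V_t)² = (1.5/2)×(5.42 − 2.3)² = 0.75×3.12² = 7.3 mA.
V_DS = V_DD − I_D·R_D = 12 − 7.3×0.82 = 6.02 V.
Saturation requires V_DS ≥ V_GS − V_t = 3.12 V; 6.02 ≥ 3.12 ✓.

I_D ≈ 7.3 mA, V_DS ≈ 6 V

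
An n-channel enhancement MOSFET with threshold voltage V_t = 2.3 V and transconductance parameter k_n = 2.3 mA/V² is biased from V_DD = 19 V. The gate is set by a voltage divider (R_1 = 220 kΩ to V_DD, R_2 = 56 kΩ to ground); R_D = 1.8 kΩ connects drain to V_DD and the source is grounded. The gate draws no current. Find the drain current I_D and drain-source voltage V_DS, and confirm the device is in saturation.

V_G = V_DD·R_2/(R_1+R_2) = 19×56/276 = 3.86 V. With the source grounded, V_GS = V_G = 3.86 V.
Assume saturation: I_D = (k_n/2)(V_GS − V_t)² = (2.3/2)×(3.86 − 2.3)² = 1.15×1.56² = 2.78 mA.
V_DS = V_DD − I_D·R_D = 19 − 2.78×1.8 = 14 V.
Saturation requires V_DS ≥ V_GS − V_t = 1.56 V; 14 ≥ 1.56 ✓.

I_D ≈ 2.8 mA, V_DS ≈ 14 V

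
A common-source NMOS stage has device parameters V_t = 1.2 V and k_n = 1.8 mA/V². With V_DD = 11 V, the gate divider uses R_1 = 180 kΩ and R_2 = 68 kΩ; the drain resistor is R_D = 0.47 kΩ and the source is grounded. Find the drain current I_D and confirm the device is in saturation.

I_D ≈ 3 mA

V_G = V_DD·R_2/(R_1+R_2) = 11×68/248 = 3.02 V. With the source grounded, V_GS = V_G = 3.02 V.
Assume saturation: I_D = (k_n/2)(V_GS − V_t)² = (1.8/2)×(3.02 − 1.2)² = 0.9×1.82² = 2.97 mA.
V_DS = V_DD − I_D·R_D = 11 − 2.97×0.47 = 9.6 V.
Saturation requires V_DS ≥ V_GS − V_t = 1.82 V; 9.6 ≥ 1.82 ✓.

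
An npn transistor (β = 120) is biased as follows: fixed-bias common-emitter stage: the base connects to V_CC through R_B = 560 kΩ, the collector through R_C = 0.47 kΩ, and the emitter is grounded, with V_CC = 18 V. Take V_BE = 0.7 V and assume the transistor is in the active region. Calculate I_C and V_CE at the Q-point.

I_C ≈ 3.7 mA, V_CE ≈ 16 V

Base loop: V_CC = I_B·R_B + V_BE, so I_B = (18 − 0.7)/560 kΩ = 0.0309 mA.
In the active region I_C = β·I_B = 120 × 0.0309 = 3.71 mA.
Collector loop: V_CE = V_CC − I_C·R_C = 18 − 3.71×0.47 = 16.3 V.
Since V_CE = 16.3 V > V_CE(sat) ≈ 0.2 V, the transistor is in the active region as assumed.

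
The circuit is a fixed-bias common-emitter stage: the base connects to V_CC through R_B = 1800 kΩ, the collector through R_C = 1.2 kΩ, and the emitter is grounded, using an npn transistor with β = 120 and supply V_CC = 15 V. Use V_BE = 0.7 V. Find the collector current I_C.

Base loop: V_CC = I_B·R_B + V_BE, so I_B = (15 − 0.7)/1800 kΩ = 0.00794 mA.
In the active region I_C = β·I_B = 120 × 0.00794 = 0.953 mA.
Collector loop: V_CE = V_CC − I_C·R_C = 15 − 0.953×1.2 = 13.9 V.
Since V_CE = 13.9 V > V_CE(sat) ≈ 0.2 V, the transistor is in the active region as assumed.

I_C ≈ 0.95 mA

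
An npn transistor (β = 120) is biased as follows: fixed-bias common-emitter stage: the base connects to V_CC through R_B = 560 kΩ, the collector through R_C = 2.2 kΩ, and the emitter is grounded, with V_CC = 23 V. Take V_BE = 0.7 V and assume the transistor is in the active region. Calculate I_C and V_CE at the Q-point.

Base loop: V_CC = I_B·R_B + V_BE, so I_B = (23 − 0.7)/560 kΩ = 0.0398 mA.
In the active region I_C = β·I_B = 120 × 0.0398 = 4.78 mA.
Collector loop: V_CE = V_CC − I_C·R_C = 23 − 4.78×2.2 = 12.5 V.
Since V_CE = 12.5 V > V_CE(sat) ≈ 0.2 V, the transistor is in the active region as assumed.

I_C ≈ 4.8 mA, V_CE ≈ 12 V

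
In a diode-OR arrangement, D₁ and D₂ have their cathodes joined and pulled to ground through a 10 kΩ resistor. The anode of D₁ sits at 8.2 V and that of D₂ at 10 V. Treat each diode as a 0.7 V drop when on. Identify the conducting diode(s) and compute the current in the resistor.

Assume both conduct. Then node N would need to be at both 8.2−0.7 = 7.5 V and 10−0.7 = 9.3 V, which is impossible.
Assume only D₂ conducts: V_N = 10 − 0.7 = 9.3 V, so I_R = 9.3/10 = 0.93 mA.
Check D₁: its anode-to-cathode voltage is 8.2 − 9.3 = -1.1 V < 0.7 V, so it is off. The assumption is consistent.

Only D₂ conducts; I_R ≈ 0.93 mA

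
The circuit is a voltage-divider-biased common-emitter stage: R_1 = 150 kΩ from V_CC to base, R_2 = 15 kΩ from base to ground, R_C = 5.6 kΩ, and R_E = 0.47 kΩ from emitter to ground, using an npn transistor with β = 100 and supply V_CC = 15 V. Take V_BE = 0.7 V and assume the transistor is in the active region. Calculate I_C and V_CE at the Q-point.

Thevenize the base divider: V_Th = V_CC·R_2/(R_1+R_2) = 15×15/165 = 1.36 V, R_Th = R_1‖R_2 = 13.6 kΩ.
Base-emitter loop: V_Th = I_B·R_Th + V_BE + (β+1)I_B·R_E, so I_B = (1.36 − 0.7) / (13.6 + 101×0.47) = 0.0109 mA.
I_C = β·I_B = 100×0.0109 = 1.09 mA, and I_E = (β+1)I_B = 1.1 mA.
V_CE = V_CC − I_C·R_C − I_E·R_E = 15 − 1.09×5.6 − 1.1×0.47 = 8.4 V.
V_CE = 8.4 V > 0.2 V confirms active-region operation.

I_C ≈ 1.1 mA, V_CE ≈ 8.4 V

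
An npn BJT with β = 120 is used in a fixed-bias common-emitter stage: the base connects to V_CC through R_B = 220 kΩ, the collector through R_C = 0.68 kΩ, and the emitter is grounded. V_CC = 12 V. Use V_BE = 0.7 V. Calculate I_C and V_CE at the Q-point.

I_C ≈ 6.2 mA, V_CE ≈ 7.8 V

Base loop: V_CC = I_B·R_B + V_BE, so I_B = (12 − 0.7)/220 kΩ = 0.0514 mA.
In the active region I_C = β·I_B = 120 × 0.0514 = 6.16 mA.
Collector loop: V_CE = V_CC − I_C·R_C = 12 − 6.16×0.68 = 7.81 V.
Since V_CE = 7.81 V > V_CE(sat) ≈ 0.2 V, the transistor is in the active region as assumed.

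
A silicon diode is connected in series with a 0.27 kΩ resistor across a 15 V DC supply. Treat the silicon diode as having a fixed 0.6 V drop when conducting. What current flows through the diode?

KVL around the loop: 15 = V_D + I·R = 0.6 + I × 0.27 kΩ.
So I = (15 − 0.6) / 0.27 kΩ = 14.4 / 0.27 = 53.3 mA.

I ≈ 53 mA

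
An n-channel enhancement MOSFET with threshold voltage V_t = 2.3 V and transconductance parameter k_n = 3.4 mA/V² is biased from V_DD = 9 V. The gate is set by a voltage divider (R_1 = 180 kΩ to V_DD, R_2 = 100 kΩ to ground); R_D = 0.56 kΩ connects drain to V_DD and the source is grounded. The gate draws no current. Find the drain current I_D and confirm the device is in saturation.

I_D ≈ 1.4 mA

V_G = V_DD·R_2/(R_1+R_2) = 9×100/280 = 3.21 V. With the source grounded, V_GS = V_G = 3.21 V.
Assume saturation: I_D = (k_n/2)(V_GS − V_t)² = (3.4/2)×(3.21 − 2.3)² = 1.7×0.914² = 1.42 mA.
V_DS = V_DD − I_D·R_D = 9 − 1.42×0.56 = 8.2 V.
Saturation requires V_DS ≥ V_GS − V_t = 0.914 V; 8.2 ≥ 0.914 ✓.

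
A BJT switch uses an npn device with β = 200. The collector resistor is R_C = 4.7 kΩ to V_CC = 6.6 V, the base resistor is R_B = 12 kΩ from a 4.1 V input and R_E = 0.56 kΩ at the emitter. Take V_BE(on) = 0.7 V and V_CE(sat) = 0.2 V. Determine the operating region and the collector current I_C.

saturation; I_C ≈ 1.2 mA

Assume active: I_B = (4.1 − 0.7)/(12 + 201×0.56) = 0.0273 mA, I_C = β·I_B = 5.46 mA.
Then V_CE = 6.6 − 5.46×4.7 − 5.49×0.56 = -22.1 V < 0.2 V — the active assumption fails.
Re-solve with V_CE = 0.2 V. KCL at the emitter: V_E/R_E = (V_BB−0.7−V_E)/R_B + (V_CC−0.2−V_E)/R_C, giving V_E = 0.79 V.
I_C = (V_CC − 0.2 − V_E)/R_C = (6.4 − 0.79)/4.7 = 1.19 mA.
Check: I_B = (3.4 − 0.79)/12 = 0.217 mA, and β·I_B = 43.5 mA > I_C, confirming saturation.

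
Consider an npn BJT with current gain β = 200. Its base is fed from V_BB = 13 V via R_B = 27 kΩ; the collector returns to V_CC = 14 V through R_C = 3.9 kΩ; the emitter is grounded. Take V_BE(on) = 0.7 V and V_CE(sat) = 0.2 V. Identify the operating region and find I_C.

Assume active: I_B = (13 − 0.7)/27 = 0.456 mA, giving I_C = β·I_B = 91.1 mA.
But then V_CE = 14 − 91.1×3.9 = -341 V < V_CE(sat) = 0.2 V — impossible in the active region.
So the transistor is saturated. With V_CE = 0.2 V, I_C = (V_CC − 0.2)/R_C = 13.8/3.9 = 3.54 mA.
Check: β·I_B = 91.1 mA > I_C = 3.54 mA, confirming saturation.

saturation; I_C ≈ 3.5 mA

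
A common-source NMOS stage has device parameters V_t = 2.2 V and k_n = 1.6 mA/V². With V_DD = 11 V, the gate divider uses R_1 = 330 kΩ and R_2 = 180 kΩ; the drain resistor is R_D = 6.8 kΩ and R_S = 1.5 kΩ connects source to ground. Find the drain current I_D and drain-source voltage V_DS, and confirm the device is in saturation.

I_D ≈ 0.56 mA, V_DS ≈ 6.3 V

V_G = V_DD·R_2/(R_1+R_2) = 11×180/510 = 3.88 V.
Assume saturation: I_D = (k_n/2)(V_GS − V_t)² with V_GS = V_G − I_D·R_S = 3.88 − 1.5·I_D.
Substituting gives 1.8·I_D² − 5.04·I_D + 2.26 = 0, with roots I_D = 0.563 or 2.24 mA.
The root I_D = 2.24 mA gives V_GS = 0.528 V ≤ V_t, so take I_D = 0.563 mA.
Then V_GS = 3.04 V and V_DS = V_DD − I_D(R_D+R_S) = 11 − 0.563×8.3 = 6.33 V.
Saturation requires V_DS ≥ V_GS − V_t = 0.839 V; 6.33 ≥ 0.839 ✓.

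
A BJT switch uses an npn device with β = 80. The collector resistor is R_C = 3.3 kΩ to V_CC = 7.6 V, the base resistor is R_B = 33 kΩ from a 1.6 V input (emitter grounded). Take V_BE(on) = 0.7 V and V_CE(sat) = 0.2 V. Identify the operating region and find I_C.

active; I_C ≈ 2.2 mA

Assume active. Base-emitter loop: I_B = (V_BB − V_BE)/R_B = (1.6 − 0.7)/33 = 0.0273 mA.
I_C = β·I_B = 80×0.0273 = 2.18 mA.
V_CE = V_CC − I_C·R_C = 7.6 − 2.18×3.3 = 0.4 V > V_CE(sat), so the active-region assumption holds.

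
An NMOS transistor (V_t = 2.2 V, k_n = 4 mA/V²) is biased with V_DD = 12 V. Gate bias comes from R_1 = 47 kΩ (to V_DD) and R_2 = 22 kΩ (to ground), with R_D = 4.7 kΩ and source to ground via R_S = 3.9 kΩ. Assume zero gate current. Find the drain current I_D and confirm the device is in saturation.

I_D ≈ 0.32 mA

V_G = V_DD·R_2/(R_1+R_2) = 12×22/69 = 3.83 V.
Assume saturation: I_D = (k_n/2)(V_GS − V_t)² with V_GS = V_G − I_D·R_S = 3.83 − 3.9·I_D.
Substituting gives 30.4·I_D² − 26.4·I_D + 5.29 = 0, with roots I_D = 0.315 or 0.552 mA.
The root I_D = 0.552 mA gives V_GS = 1.67 V ≤ V_t, so take I_D = 0.315 mA.
Then V_GS = 2.6 V and V_DS = V_DD − I_D(R_D+R_S) = 12 − 0.315×8.6 = 9.29 V.
Saturation requires V_DS ≥ V_GS − V_t = 0.397 V; 9.29 ≥ 0.397 ✓.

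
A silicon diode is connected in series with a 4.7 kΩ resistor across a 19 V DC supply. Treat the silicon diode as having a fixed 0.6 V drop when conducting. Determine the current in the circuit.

I ≈ 3.9 mA

KVL around the loop: 19 = V_D + I·R = 0.6 + I × 4.7 kΩ.
So I = (19 − 0.6) / 4.7 kΩ = 18.4 / 4.7 = 3.91 mA.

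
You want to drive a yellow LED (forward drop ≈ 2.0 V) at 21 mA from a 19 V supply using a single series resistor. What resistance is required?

R ≈ 0.81 kΩ

The resistor drops V_S − V_D = 19 − 2.0 = 17 V at 21 mA.
R = 17 V / 21 mA = 0.81 kΩ.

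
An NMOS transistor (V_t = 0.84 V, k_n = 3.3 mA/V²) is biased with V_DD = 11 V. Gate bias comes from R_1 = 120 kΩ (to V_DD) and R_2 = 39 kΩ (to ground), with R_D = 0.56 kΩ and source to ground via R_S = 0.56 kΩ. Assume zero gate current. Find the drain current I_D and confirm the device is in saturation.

I_D ≈ 1.6 mA

V_G = V_DD·R_2/(R_1+R_2) = 11×39/159 = 2.7 V.
Assume saturation: I_D = (k_n/2)(V_GS − V_t)² with V_GS = V_G − I_D·R_S = 2.7 − 0.56·I_D.
Substituting gives 0.517·I_D² − 4.43·I_D + 5.7 = 0, with roots I_D = 1.57 or 6.99 mA.
The root I_D = 6.99 mA gives V_GS = -1.22 V ≤ V_t, so take I_D = 1.57 mA.
Then V_GS = 1.82 V and V_DS = V_DD − I_D(R_D+R_S) = 11 − 1.57×1.12 = 9.24 V.
Saturation requires V_DS ≥ V_GS − V_t = 0.977 V; 9.24 ≥ 0.977 ✓.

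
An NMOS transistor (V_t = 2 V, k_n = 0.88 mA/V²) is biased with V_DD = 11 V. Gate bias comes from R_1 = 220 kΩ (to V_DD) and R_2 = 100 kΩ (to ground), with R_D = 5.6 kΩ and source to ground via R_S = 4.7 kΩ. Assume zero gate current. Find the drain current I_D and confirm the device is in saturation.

I_D ≈ 0.17 mA

V_G = V_DD·R_2/(R_1+R_2) = 11×100/320 = 3.44 V.
Assume saturation: I_D = (k_n/2)(V_GS − V_t)² with V_GS = V_G − I_D·R_S = 3.44 − 4.7·I_D.
Substituting gives 9.72·I_D² − 6.95·I_D + 0.909 = 0, with roots I_D = 0.173 or 0.542 mA.
The root I_D = 0.542 mA gives V_GS = 0.89 V ≤ V_t, so take I_D = 0.173 mA.
Then V_GS = 2.63 V and V_DS = V_DD − I_D(R_D+R_S) = 11 − 0.173×10.3 = 9.22 V.
Saturation requires V_DS ≥ V_GS − V_t = 0.626 V; 9.22 ≥ 0.626 ✓.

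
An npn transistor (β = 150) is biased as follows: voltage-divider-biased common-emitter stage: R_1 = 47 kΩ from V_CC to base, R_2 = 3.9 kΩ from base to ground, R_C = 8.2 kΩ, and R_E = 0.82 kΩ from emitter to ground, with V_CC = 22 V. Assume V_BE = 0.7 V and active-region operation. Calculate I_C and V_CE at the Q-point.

I_C ≈ 1.2 mA, V_CE ≈ 12 V

Thevenize the base divider: V_Th = V_CC·R_2/(R_1+R_2) = 22×3.9/50.9 = 1.69 V, R_Th = R_1‖R_2 = 3.6 kΩ.
Base-emitter loop: V_Th = I_B·R_Th + V_BE + (β+1)I_B·R_E, so I_B = (1.69 − 0.7) / (3.6 + 151×0.82) = 0.00774 mA.
I_C = β·I_B = 150×0.00774 = 1.16 mA, and I_E = (β+1)I_B = 1.17 mA.
V_CE = V_CC − I_C·R_C − I_E·R_E = 22 − 1.16×8.2 − 1.17×0.82 = 11.5 V.
V_CE = 11.5 V > 0.2 V confirms active-region operation.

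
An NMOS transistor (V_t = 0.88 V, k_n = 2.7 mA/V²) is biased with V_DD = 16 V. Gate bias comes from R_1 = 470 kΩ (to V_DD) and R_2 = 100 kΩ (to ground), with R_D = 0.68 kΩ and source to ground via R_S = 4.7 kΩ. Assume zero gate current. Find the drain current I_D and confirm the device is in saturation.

I_D ≈ 0.31 mA

V_G = V_DD·R_2/(R_1+R_2) = 16×100/570 = 2.81 V.
Assume saturation: I_D = (k_n/2)(V_GS − V_t)² with V_GS = V_G − I_D·R_S = 2.81 − 4.7·I_D.
Substituting gives 29.8·I_D² − 25.5·I_D + 5.01 = 0, with roots I_D = 0.308 or 0.545 mA.
The root I_D = 0.545 mA gives V_GS = 0.244 V ≤ V_t, so take I_D = 0.308 mA.
Then V_GS = 1.36 V and V_DS = V_DD − I_D(R_D+R_S) = 16 − 0.308×5.38 = 14.3 V.
Saturation requires V_DS ≥ V_GS − V_t = 0.478 V; 14.3 ≥ 0.478 ✓.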